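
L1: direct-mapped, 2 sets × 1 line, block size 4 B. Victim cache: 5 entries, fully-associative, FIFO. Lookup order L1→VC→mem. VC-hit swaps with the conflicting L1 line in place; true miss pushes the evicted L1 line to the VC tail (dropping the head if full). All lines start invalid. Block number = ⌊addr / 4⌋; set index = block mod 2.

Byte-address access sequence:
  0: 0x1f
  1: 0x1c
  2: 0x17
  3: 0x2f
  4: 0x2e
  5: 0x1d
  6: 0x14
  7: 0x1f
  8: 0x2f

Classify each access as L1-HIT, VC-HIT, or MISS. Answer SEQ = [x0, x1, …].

  [0] addr=0x1f blk=7 s=1: MISS | VC []
  [1] addr=0x1c blk=7 s=1: L1-HIT | VC []
  [2] addr=0x17 blk=5 s=1: MISS | VC [7]
  [3] addr=0x2f blk=11 s=1: MISS | VC [7, 5]
  [4] addr=0x2e blk=11 s=1: L1-HIT | VC [7, 5]
  [5] addr=0x1d blk=7 s=1: VC-HIT | VC [11, 5]
  [6] addr=0x14 blk=5 s=1: VC-HIT | VC [11, 7]
  [7] addr=0x1f blk=7 s=1: VC-HIT | VC [11, 5]
  [8] addr=0x2f blk=11 s=1: VC-HIT | VC [7, 5]

SEQ = [MISS, L1-HIT, MISS, MISS, L1-HIT, VC-HIT, VC-HIT, VC-HIT, VC-HIT]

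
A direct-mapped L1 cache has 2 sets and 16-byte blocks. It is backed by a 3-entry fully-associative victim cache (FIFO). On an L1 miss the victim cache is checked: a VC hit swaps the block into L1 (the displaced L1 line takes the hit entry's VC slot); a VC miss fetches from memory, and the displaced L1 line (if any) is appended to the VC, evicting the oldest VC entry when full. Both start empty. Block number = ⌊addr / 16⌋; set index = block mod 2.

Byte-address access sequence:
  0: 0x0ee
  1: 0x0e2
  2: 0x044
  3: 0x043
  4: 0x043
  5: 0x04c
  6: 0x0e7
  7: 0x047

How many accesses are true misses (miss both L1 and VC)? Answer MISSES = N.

0: 0xee (blk 14, set 0) → MISS  vc=[]
1: 0xe2 (blk 14, set 0) → L1-HIT  vc=[]
2: 0x44 (blk 4, set 0) → MISS  vc=[14]
3: 0x43 (blk 4, set 0) → L1-HIT  vc=[14]
4: 0x43 (blk 4, set 0) → L1-HIT  vc=[14]
5: 0x4c (blk 4, set 0) → L1-HIT  vc=[14]
6: 0xe7 (blk 14, set 0) → VC-HIT  vc=[4]
7: 0x47 (blk 4, set 0) → VC-HIT  vc=[14]

MISSES = 2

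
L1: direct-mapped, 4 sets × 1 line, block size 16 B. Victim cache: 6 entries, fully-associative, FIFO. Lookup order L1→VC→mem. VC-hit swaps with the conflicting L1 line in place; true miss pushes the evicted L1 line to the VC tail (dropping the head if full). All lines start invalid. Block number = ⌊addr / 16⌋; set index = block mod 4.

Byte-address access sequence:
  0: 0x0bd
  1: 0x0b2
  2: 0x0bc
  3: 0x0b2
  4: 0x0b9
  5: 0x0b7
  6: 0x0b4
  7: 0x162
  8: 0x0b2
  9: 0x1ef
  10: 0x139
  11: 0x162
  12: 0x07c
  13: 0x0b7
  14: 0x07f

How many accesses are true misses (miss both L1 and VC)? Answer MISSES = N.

0: 0xbd (blk 11, set 3) → MISS  vc=[]
1: 0xb2 (blk 11, set 3) → L1-HIT  vc=[]
2: 0xbc (blk 11, set 3) → L1-HIT  vc=[]
3: 0xb2 (blk 11, set 3) → L1-HIT  vc=[]
4: 0xb9 (blk 11, set 3) → L1-HIT  vc=[]
5: 0xb7 (blk 11, set 3) → L1-HIT  vc=[]
6: 0xb4 (blk 11, set 3) → L1-HIT  vc=[]
7: 0x162 (blk 22, set 2) → MISS  vc=[]
8: 0xb2 (blk 11, set 3) → L1-HIT  vc=[]
9: 0x1ef (blk 30, set 2) → MISS  vc=[22]
10: 0x139 (blk 19, set 3) → MISS  vc=[22, 11]
11: 0x162 (blk 22, set 2) → VC-HIT  vc=[30, 11]
12: 0x7c (blk 7, set 3) → MISS  vc=[30, 11, 19]
13: 0xb7 (blk 11, set 3) → VC-HIT  vc=[30, 7, 19]
14: 0x7f (blk 7, set 3) → VC-HIT  vc=[30, 11, 19]

MISSES = 5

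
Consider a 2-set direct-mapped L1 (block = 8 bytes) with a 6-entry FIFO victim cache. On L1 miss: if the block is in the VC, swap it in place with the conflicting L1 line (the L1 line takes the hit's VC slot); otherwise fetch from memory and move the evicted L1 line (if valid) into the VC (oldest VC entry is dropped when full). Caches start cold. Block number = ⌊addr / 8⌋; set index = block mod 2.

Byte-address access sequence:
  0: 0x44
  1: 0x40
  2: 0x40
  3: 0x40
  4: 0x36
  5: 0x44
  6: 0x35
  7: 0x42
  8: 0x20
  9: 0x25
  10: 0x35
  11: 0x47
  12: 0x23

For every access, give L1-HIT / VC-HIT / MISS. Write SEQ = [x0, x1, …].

SEQ = [MISS, L1-HIT, L1-HIT, L1-HIT, MISS, VC-HIT, VC-HIT, VC-HIT, MISS, L1-HIT, VC-HIT, VC-HIT, VC-HIT]

#0 0x44→b8/s0 MISS; vc=[]
#1 0x40→b8/s0 L1-HIT; vc=[]
#2 0x40→b8/s0 L1-HIT; vc=[]
#3 0x40→b8/s0 L1-HIT; vc=[]
#4 0x36→b6/s0 MISS; vc=[8]
#5 0x44→b8/s0 VC-HIT; vc=[6]
#6 0x35→b6/s0 VC-HIT; vc=[8]
#7 0x42→b8/s0 VC-HIT; vc=[6]
#8 0x20→b4/s0 MISS; vc=[6,8]
#9 0x25→b4/s0 L1-HIT; vc=[6,8]
#10 0x35→b6/s0 VC-HIT; vc=[4,8]
#11 0x47→b8/s0 VC-HIT; vc=[4,6]
#12 0x23→b4/s0 VC-HIT; vc=[8,6]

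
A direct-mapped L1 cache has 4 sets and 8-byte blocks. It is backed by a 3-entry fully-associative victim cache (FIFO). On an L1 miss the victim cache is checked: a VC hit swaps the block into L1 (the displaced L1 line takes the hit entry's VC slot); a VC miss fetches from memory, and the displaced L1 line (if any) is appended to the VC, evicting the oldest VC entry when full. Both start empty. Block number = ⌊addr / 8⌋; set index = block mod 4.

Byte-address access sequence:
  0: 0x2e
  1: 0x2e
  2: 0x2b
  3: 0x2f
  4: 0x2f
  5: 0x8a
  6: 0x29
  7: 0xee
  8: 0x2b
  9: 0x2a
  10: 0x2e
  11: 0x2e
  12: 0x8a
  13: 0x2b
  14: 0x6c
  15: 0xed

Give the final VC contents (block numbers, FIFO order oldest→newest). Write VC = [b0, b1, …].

VC = [17, 13, 5]

  [0] addr=0x2e blk=5 s=1: MISS | VC []
  [1] addr=0x2e blk=5 s=1: L1-HIT | VC []
  [2] addr=0x2b blk=5 s=1: L1-HIT | VC []
  [3] addr=0x2f blk=5 s=1: L1-HIT | VC []
  [4] addr=0x2f blk=5 s=1: L1-HIT | VC []
  [5] addr=0x8a blk=17 s=1: MISS | VC [5]
  [6] addr=0x29 blk=5 s=1: VC-HIT | VC [17]
  [7] addr=0xee blk=29 s=1: MISS | VC [17, 5]
  [8] addr=0x2b blk=5 s=1: VC-HIT | VC [17, 29]
  [9] addr=0x2a blk=5 s=1: L1-HIT | VC [17, 29]
  [10] addr=0x2e blk=5 s=1: L1-HIT | VC [17, 29]
  [11] addr=0x2e blk=5 s=1: L1-HIT | VC [17, 29]
  [12] addr=0x8a blk=17 s=1: VC-HIT | VC [5, 29]
  [13] addr=0x2b blk=5 s=1: VC-HIT | VC [17, 29]
  [14] addr=0x6c blk=13 s=1: MISS | VC [17, 29, 5]
  [15] addr=0xed blk=29 s=1: VC-HIT | VC [17, 13, 5]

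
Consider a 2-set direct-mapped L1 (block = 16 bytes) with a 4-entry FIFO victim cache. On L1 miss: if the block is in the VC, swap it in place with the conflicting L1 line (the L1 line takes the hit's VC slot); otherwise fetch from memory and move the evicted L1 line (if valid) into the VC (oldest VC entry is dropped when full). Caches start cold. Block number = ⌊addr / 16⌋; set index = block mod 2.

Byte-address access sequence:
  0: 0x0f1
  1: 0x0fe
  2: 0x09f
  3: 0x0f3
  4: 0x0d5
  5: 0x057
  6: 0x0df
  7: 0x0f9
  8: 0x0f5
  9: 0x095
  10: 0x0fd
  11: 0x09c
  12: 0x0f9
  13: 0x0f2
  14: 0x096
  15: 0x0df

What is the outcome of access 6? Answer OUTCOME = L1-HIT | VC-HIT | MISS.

  [0] addr=0xf1 blk=15 s=1: MISS | VC []
  [1] addr=0xfe blk=15 s=1: L1-HIT | VC []
  [2] addr=0x9f blk=9 s=1: MISS | VC [15]
  [3] addr=0xf3 blk=15 s=1: VC-HIT | VC [9]
  [4] addr=0xd5 blk=13 s=1: MISS | VC [9, 15]
  [5] addr=0x57 blk=5 s=1: MISS | VC [9, 15, 13]
  [6] addr=0xdf blk=13 s=1: VC-HIT | VC [9, 15, 5]
  [7] addr=0xf9 blk=15 s=1: VC-HIT | VC [9, 13, 5]
  [8] addr=0xf5 blk=15 s=1: L1-HIT | VC [9, 13, 5]
  [9] addr=0x95 blk=9 s=1: VC-HIT | VC [15, 13, 5]
  [10] addr=0xfd blk=15 s=1: VC-HIT | VC [9, 13, 5]
  [11] addr=0x9c blk=9 s=1: VC-HIT | VC [15, 13, 5]
  [12] addr=0xf9 blk=15 s=1: VC-HIT | VC [9, 13, 5]
  [13] addr=0xf2 blk=15 s=1: L1-HIT | VC [9, 13, 5]
  [14] addr=0x96 blk=9 s=1: VC-HIT | VC [15, 13, 5]
  [15] addr=0xdf blk=13 s=1: VC-HIT | VC [15, 9, 5]

OUTCOME = VC-HIT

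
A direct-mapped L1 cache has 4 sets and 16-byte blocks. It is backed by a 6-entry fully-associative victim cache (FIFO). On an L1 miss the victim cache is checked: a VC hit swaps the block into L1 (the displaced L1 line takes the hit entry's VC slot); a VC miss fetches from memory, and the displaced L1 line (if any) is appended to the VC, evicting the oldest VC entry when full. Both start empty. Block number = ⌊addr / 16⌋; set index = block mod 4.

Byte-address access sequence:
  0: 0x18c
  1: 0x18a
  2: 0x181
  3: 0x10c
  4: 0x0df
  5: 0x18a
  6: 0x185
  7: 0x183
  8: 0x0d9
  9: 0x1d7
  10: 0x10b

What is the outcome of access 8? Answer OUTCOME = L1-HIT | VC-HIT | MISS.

0: 0x18c (blk 24, set 0) → MISS  vc=[]
1: 0x18a (blk 24, set 0) → L1-HIT  vc=[]
2: 0x181 (blk 24, set 0) → L1-HIT  vc=[]
3: 0x10c (blk 16, set 0) → MISS  vc=[24]
4: 0xdf (blk 13, set 1) → MISS  vc=[24]
5: 0x18a (blk 24, set 0) → VC-HIT  vc=[16]
6: 0x185 (blk 24, set 0) → L1-HIT  vc=[16]
7: 0x183 (blk 24, set 0) → L1-HIT  vc=[16]
8: 0xd9 (blk 13, set 1) → L1-HIT  vc=[16]
9: 0x1d7 (blk 29, set 1) → MISS  vc=[16, 13]
10: 0x10b (blk 16, set 0) → VC-HIT  vc=[24, 13]

OUTCOME = L1-HIT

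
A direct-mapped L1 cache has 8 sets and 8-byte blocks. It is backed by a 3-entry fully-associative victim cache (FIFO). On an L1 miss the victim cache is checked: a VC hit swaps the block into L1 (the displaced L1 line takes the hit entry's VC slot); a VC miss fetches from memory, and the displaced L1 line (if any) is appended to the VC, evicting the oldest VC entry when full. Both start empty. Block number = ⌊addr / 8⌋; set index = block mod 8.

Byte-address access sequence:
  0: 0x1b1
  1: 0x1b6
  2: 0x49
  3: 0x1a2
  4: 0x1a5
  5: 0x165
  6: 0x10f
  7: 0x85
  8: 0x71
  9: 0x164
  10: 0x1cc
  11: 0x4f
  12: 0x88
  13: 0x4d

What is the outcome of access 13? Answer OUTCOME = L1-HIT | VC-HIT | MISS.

OUTCOME = VC-HIT

  [0] addr=0x1b1 blk=54 s=6: MISS | VC []
  [1] addr=0x1b6 blk=54 s=6: L1-HIT | VC []
  [2] addr=0x49 blk=9 s=1: MISS | VC []
  [3] addr=0x1a2 blk=52 s=4: MISS | VC []
  [4] addr=0x1a5 blk=52 s=4: L1-HIT | VC []
  [5] addr=0x165 blk=44 s=4: MISS | VC [52]
  [6] addr=0x10f blk=33 s=1: MISS | VC [52, 9]
  [7] addr=0x85 blk=16 s=0: MISS | VC [52, 9]
  [8] addr=0x71 blk=14 s=6: MISS | VC [52, 9, 54]
  [9] addr=0x164 blk=44 s=4: L1-HIT | VC [52, 9, 54]
  [10] addr=0x1cc blk=57 s=1: MISS | VC [9, 54, 33]
  [11] addr=0x4f blk=9 s=1: VC-HIT | VC [57, 54, 33]
  [12] addr=0x88 blk=17 s=1: MISS | VC [54, 33, 9]
  [13] addr=0x4d blk=9 s=1: VC-HIT | VC [54, 33, 17]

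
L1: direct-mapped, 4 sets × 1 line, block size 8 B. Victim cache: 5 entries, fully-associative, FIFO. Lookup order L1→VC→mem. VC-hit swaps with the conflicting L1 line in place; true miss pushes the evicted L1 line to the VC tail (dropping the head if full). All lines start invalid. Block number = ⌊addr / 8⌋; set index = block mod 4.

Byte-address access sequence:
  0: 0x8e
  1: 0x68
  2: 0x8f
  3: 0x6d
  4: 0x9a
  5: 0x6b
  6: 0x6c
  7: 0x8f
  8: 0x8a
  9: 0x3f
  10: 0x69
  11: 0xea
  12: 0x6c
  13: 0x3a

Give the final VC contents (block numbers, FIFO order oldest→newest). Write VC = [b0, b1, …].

  [0] addr=0x8e blk=17 s=1: MISS | VC []
  [1] addr=0x68 blk=13 s=1: MISS | VC [17]
  [2] addr=0x8f blk=17 s=1: VC-HIT | VC [13]
  [3] addr=0x6d blk=13 s=1: VC-HIT | VC [17]
  [4] addr=0x9a blk=19 s=3: MISS | VC [17]
  [5] addr=0x6b blk=13 s=1: L1-HIT | VC [17]
  [6] addr=0x6c blk=13 s=1: L1-HIT | VC [17]
  [7] addr=0x8f blk=17 s=1: VC-HIT | VC [13]
  [8] addr=0x8a blk=17 s=1: L1-HIT | VC [13]
  [9] addr=0x3f blk=7 s=3: MISS | VC [13, 19]
  [10] addr=0x69 blk=13 s=1: VC-HIT | VC [17, 19]
  [11] addr=0xea blk=29 s=1: MISS | VC [17, 19, 13]
  [12] addr=0x6c blk=13 s=1: VC-HIT | VC [17, 19, 29]
  [13] addr=0x3a blk=7 s=3: L1-HIT | VC [17, 19, 29]

VC = [17, 19, 29]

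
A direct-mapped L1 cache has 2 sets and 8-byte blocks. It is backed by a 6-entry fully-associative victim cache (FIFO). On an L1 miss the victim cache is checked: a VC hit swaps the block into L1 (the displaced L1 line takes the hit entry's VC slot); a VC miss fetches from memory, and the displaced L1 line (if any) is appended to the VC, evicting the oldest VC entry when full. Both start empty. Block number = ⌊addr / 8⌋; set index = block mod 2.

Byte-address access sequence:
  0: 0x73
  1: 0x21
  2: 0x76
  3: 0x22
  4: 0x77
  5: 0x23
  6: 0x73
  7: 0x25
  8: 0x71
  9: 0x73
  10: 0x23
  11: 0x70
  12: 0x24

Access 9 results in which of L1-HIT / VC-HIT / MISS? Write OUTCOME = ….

#0 0x73→b14/s0 MISS; vc=[]
#1 0x21→b4/s0 MISS; vc=[14]
#2 0x76→b14/s0 VC-HIT; vc=[4]
#3 0x22→b4/s0 VC-HIT; vc=[14]
#4 0x77→b14/s0 VC-HIT; vc=[4]
#5 0x23→b4/s0 VC-HIT; vc=[14]
#6 0x73→b14/s0 VC-HIT; vc=[4]
#7 0x25→b4/s0 VC-HIT; vc=[14]
#8 0x71→b14/s0 VC-HIT; vc=[4]
#9 0x73→b14/s0 L1-HIT; vc=[4]
#10 0x23→b4/s0 VC-HIT; vc=[14]
#11 0x70→b14/s0 VC-HIT; vc=[4]
#12 0x24→b4/s0 VC-HIT; vc=[14]

OUTCOME = L1-HIT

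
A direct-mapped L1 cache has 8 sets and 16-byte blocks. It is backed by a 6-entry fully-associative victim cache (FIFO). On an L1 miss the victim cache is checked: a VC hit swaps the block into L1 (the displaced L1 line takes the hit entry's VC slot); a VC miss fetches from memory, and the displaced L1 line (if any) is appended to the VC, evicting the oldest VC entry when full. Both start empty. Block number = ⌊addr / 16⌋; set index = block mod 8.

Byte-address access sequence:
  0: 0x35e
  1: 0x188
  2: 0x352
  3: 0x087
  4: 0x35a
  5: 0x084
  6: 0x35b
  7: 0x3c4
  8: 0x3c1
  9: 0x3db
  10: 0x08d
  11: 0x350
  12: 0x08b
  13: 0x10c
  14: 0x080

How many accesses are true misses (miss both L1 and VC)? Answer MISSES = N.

  [0] addr=0x35e blk=53 s=5: MISS | VC []
  [1] addr=0x188 blk=24 s=0: MISS | VC []
  [2] addr=0x352 blk=53 s=5: L1-HIT | VC []
  [3] addr=0x87 blk=8 s=0: MISS | VC [24]
  [4] addr=0x35a blk=53 s=5: L1-HIT | VC [24]
  [5] addr=0x84 blk=8 s=0: L1-HIT | VC [24]
  [6] addr=0x35b blk=53 s=5: L1-HIT | VC [24]
  [7] addr=0x3c4 blk=60 s=4: MISS | VC [24]
  [8] addr=0x3c1 blk=60 s=4: L1-HIT | VC [24]
  [9] addr=0x3db blk=61 s=5: MISS | VC [24, 53]
  [10] addr=0x8d blk=8 s=0: L1-HIT | VC [24, 53]
  [11] addr=0x350 blk=53 s=5: VC-HIT | VC [24, 61]
  [12] addr=0x8b blk=8 s=0: L1-HIT | VC [24, 61]
  [13] addr=0x10c blk=16 s=0: MISS | VC [24, 61, 8]
  [14] addr=0x80 blk=8 s=0: VC-HIT | VC [24, 61, 16]

MISSES = 6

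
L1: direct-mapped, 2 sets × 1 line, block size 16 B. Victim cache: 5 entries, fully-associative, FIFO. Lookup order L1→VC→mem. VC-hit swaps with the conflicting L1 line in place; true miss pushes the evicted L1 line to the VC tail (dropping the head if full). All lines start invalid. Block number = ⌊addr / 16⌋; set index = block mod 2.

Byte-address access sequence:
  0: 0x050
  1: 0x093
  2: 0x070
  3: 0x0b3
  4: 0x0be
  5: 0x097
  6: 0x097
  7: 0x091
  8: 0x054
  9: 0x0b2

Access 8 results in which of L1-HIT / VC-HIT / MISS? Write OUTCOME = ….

OUTCOME = VC-HIT

#0 0x50→b5/s1 MISS; vc=[]
#1 0x93→b9/s1 MISS; vc=[5]
#2 0x70→b7/s1 MISS; vc=[5,9]
#3 0xb3→b11/s1 MISS; vc=[5,9,7]
#4 0xbe→b11/s1 L1-HIT; vc=[5,9,7]
#5 0x97→b9/s1 VC-HIT; vc=[5,11,7]
#6 0x97→b9/s1 L1-HIT; vc=[5,11,7]
#7 0x91→b9/s1 L1-HIT; vc=[5,11,7]
#8 0x54→b5/s1 VC-HIT; vc=[9,11,7]
#9 0xb2→b11/s1 VC-HIT; vc=[9,5,7]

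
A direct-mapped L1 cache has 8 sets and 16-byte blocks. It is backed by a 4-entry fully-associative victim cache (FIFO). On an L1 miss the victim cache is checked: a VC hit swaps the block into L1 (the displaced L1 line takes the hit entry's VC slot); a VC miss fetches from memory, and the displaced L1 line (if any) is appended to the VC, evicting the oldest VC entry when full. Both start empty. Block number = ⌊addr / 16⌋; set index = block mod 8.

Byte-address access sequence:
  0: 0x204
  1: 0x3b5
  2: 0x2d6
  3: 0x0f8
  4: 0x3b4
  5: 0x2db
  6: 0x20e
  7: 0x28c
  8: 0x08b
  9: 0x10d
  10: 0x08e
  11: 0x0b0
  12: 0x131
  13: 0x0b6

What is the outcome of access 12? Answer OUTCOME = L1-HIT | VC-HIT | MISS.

OUTCOME = MISS

0: 0x204 (blk 32, set 0) → MISS  vc=[]
1: 0x3b5 (blk 59, set 3) → MISS  vc=[]
2: 0x2d6 (blk 45, set 5) → MISS  vc=[]
3: 0xf8 (blk 15, set 7) → MISS  vc=[]
4: 0x3b4 (blk 59, set 3) → L1-HIT  vc=[]
5: 0x2db (blk 45, set 5) → L1-HIT  vc=[]
6: 0x20e (blk 32, set 0) → L1-HIT  vc=[]
7: 0x28c (blk 40, set 0) → MISS  vc=[32]
8: 0x8b (blk 8, set 0) → MISS  vc=[32, 40]
9: 0x10d (blk 16, set 0) → MISS  vc=[32, 40, 8]
10: 0x8e (blk 8, set 0) → VC-HIT  vc=[32, 40, 16]
11: 0xb0 (blk 11, set 3) → MISS  vc=[32, 40, 16, 59]
12: 0x131 (blk 19, set 3) → MISS  vc=[40, 16, 59, 11]
13: 0xb6 (blk 11, set 3) → VC-HIT  vc=[40, 16, 59, 19]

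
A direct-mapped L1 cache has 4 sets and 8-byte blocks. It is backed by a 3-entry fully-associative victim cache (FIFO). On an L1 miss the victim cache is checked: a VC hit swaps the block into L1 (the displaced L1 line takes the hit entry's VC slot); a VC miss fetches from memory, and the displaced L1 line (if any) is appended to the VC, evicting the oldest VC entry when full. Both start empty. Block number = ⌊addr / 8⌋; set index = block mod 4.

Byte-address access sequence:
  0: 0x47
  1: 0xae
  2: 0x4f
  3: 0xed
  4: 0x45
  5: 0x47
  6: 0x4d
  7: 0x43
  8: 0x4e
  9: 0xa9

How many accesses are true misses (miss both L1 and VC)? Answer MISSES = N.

MISSES = 4

  [0] addr=0x47 blk=8 s=0: MISS | VC []
  [1] addr=0xae blk=21 s=1: MISS | VC []
  [2] addr=0x4f blk=9 s=1: MISS | VC [21]
  [3] addr=0xed blk=29 s=1: MISS | VC [21, 9]
  [4] addr=0x45 blk=8 s=0: L1-HIT | VC [21, 9]
  [5] addr=0x47 blk=8 s=0: L1-HIT | VC [21, 9]
  [6] addr=0x4d blk=9 s=1: VC-HIT | VC [21, 29]
  [7] addr=0x43 blk=8 s=0: L1-HIT | VC [21, 29]
  [8] addr=0x4e blk=9 s=1: L1-HIT | VC [21, 29]
  [9] addr=0xa9 blk=21 s=1: VC-HIT | VC [9, 29]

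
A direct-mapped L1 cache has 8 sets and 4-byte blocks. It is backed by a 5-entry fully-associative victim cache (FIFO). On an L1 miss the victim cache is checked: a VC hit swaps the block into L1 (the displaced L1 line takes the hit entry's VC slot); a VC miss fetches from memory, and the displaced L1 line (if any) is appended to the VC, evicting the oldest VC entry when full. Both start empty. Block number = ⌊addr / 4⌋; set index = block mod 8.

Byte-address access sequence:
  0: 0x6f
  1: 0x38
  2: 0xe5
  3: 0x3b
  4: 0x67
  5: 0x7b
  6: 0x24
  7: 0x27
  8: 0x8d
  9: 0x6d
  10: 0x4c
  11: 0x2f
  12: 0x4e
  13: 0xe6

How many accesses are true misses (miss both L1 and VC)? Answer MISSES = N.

MISSES = 10

  [0] addr=0x6f blk=27 s=3: MISS | VC []
  [1] addr=0x38 blk=14 s=6: MISS | VC []
  [2] addr=0xe5 blk=57 s=1: MISS | VC []
  [3] addr=0x3b blk=14 s=6: L1-HIT | VC []
  [4] addr=0x67 blk=25 s=1: MISS | VC [57]
  [5] addr=0x7b blk=30 s=6: MISS | VC [57, 14]
  [6] addr=0x24 blk=9 s=1: MISS | VC [57, 14, 25]
  [7] addr=0x27 blk=9 s=1: L1-HIT | VC [57, 14, 25]
  [8] addr=0x8d blk=35 s=3: MISS | VC [57, 14, 25, 27]
  [9] addr=0x6d blk=27 s=3: VC-HIT | VC [57, 14, 25, 35]
  [10] addr=0x4c blk=19 s=3: MISS | VC [57, 14, 25, 35, 27]
  [11] addr=0x2f blk=11 s=3: MISS | VC [14, 25, 35, 27, 19]
  [12] addr=0x4e blk=19 s=3: VC-HIT | VC [14, 25, 35, 27, 11]
  [13] addr=0xe6 blk=57 s=1: MISS | VC [25, 35, 27, 11, 9]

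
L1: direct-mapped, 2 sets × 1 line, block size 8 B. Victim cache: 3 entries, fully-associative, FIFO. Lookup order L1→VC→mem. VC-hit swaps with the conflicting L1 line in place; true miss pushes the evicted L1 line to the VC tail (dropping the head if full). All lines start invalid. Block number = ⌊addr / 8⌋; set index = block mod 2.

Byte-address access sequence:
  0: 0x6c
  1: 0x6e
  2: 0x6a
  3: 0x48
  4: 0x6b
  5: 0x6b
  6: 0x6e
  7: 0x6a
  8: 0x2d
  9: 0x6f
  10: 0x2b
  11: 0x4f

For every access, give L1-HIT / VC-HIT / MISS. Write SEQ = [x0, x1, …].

SEQ = [MISS, L1-HIT, L1-HIT, MISS, VC-HIT, L1-HIT, L1-HIT, L1-HIT, MISS, VC-HIT, VC-HIT, VC-HIT]

0: 0x6c (blk 13, set 1) → MISS  vc=[]
1: 0x6e (blk 13, set 1) → L1-HIT  vc=[]
2: 0x6a (blk 13, set 1) → L1-HIT  vc=[]
3: 0x48 (blk 9, set 1) → MISS  vc=[13]
4: 0x6b (blk 13, set 1) → VC-HIT  vc=[9]
5: 0x6b (blk 13, set 1) → L1-HIT  vc=[9]
6: 0x6e (blk 13, set 1) → L1-HIT  vc=[9]
7: 0x6a (blk 13, set 1) → L1-HIT  vc=[9]
8: 0x2d (blk 5, set 1) → MISS  vc=[9, 13]
9: 0x6f (blk 13, set 1) → VC-HIT  vc=[9, 5]
10: 0x2b (blk 5, set 1) → VC-HIT  vc=[9, 13]
11: 0x4f (blk 9, set 1) → VC-HIT  vc=[5, 13]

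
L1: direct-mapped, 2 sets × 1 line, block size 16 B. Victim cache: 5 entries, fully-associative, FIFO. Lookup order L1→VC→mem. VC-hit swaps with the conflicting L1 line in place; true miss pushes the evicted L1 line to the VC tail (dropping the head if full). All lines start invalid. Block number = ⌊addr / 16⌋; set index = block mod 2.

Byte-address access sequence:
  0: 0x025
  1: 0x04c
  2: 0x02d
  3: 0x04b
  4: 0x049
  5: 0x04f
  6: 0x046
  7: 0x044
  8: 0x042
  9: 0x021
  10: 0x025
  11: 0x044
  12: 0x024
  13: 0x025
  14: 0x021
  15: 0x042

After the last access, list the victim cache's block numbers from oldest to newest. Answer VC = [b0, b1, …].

0: 0x25 (blk 2, set 0) → MISS  vc=[]
1: 0x4c (blk 4, set 0) → MISS  vc=[2]
2: 0x2d (blk 2, set 0) → VC-HIT  vc=[4]
3: 0x4b (blk 4, set 0) → VC-HIT  vc=[2]
4: 0x49 (blk 4, set 0) → L1-HIT  vc=[2]
5: 0x4f (blk 4, set 0) → L1-HIT  vc=[2]
6: 0x46 (blk 4, set 0) → L1-HIT  vc=[2]
7: 0x44 (blk 4, set 0) → L1-HIT  vc=[2]
8: 0x42 (blk 4, set 0) → L1-HIT  vc=[2]
9: 0x21 (blk 2, set 0) → VC-HIT  vc=[4]
10: 0x25 (blk 2, set 0) → L1-HIT  vc=[4]
11: 0x44 (blk 4, set 0) → VC-HIT  vc=[2]
12: 0x24 (blk 2, set 0) → VC-HIT  vc=[4]
13: 0x25 (blk 2, set 0) → L1-HIT  vc=[4]
14: 0x21 (blk 2, set 0) → L1-HIT  vc=[4]
15: 0x42 (blk 4, set 0) → VC-HIT  vc=[2]

VC = [2]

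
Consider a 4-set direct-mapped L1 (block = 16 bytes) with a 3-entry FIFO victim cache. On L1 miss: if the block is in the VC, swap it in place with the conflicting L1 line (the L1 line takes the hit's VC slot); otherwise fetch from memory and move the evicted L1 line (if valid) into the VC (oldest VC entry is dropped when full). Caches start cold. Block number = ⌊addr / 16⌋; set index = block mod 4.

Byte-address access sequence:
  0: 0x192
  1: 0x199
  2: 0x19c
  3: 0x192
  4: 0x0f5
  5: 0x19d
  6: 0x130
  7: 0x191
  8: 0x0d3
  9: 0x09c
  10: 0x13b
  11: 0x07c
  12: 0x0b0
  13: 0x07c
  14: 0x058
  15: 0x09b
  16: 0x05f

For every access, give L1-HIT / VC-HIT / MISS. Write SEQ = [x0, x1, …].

SEQ = [MISS, L1-HIT, L1-HIT, L1-HIT, MISS, L1-HIT, MISS, L1-HIT, MISS, MISS, L1-HIT, MISS, MISS, VC-HIT, MISS, VC-HIT, VC-HIT]

  [0] addr=0x192 blk=25 s=1: MISS | VC []
  [1] addr=0x199 blk=25 s=1: L1-HIT | VC []
  [2] addr=0x19c blk=25 s=1: L1-HIT | VC []
  [3] addr=0x192 blk=25 s=1: L1-HIT | VC []
  [4] addr=0xf5 blk=15 s=3: MISS | VC []
  [5] addr=0x19d blk=25 s=1: L1-HIT | VC []
  [6] addr=0x130 blk=19 s=3: MISS | VC [15]
  [7] addr=0x191 blk=25 s=1: L1-HIT | VC [15]
  [8] addr=0xd3 blk=13 s=1: MISS | VC [15, 25]
  [9] addr=0x9c blk=9 s=1: MISS | VC [15, 25, 13]
  [10] addr=0x13b blk=19 s=3: L1-HIT | VC [15, 25, 13]
  [11] addr=0x7c blk=7 s=3: MISS | VC [25, 13, 19]
  [12] addr=0xb0 blk=11 s=3: MISS | VC [13, 19, 7]
  [13] addr=0x7c blk=7 s=3: VC-HIT | VC [13, 19, 11]
  [14] addr=0x58 blk=5 s=1: MISS | VC [19, 11, 9]
  [15] addr=0x9b blk=9 s=1: VC-HIT | VC [19, 11, 5]
  [16] addr=0x5f blk=5 s=1: VC-HIT | VC [19, 11, 9]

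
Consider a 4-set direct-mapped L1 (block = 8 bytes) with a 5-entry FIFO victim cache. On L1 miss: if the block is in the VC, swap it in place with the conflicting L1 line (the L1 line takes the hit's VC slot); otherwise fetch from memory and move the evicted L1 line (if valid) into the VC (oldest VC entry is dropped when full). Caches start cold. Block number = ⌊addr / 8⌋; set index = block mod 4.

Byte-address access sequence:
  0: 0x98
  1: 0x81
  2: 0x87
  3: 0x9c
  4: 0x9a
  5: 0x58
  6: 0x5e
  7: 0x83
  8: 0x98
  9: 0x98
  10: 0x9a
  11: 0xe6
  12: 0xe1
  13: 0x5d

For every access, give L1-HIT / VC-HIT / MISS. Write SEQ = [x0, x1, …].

SEQ = [MISS, MISS, L1-HIT, L1-HIT, L1-HIT, MISS, L1-HIT, L1-HIT, VC-HIT, L1-HIT, L1-HIT, MISS, L1-HIT, VC-HIT]

#0 0x98→b19/s3 MISS; vc=[]
#1 0x81→b16/s0 MISS; vc=[]
#2 0x87→b16/s0 L1-HIT; vc=[]
#3 0x9c→b19/s3 L1-HIT; vc=[]
#4 0x9a→b19/s3 L1-HIT; vc=[]
#5 0x58→b11/s3 MISS; vc=[19]
#6 0x5e→b11/s3 L1-HIT; vc=[19]
#7 0x83→b16/s0 L1-HIT; vc=[19]
#8 0x98→b19/s3 VC-HIT; vc=[11]
#9 0x98→b19/s3 L1-HIT; vc=[11]
#10 0x9a→b19/s3 L1-HIT; vc=[11]
#11 0xe6→b28/s0 MISS; vc=[11,16]
#12 0xe1→b28/s0 L1-HIT; vc=[11,16]
#13 0x5d→b11/s3 VC-HIT; vc=[19,16]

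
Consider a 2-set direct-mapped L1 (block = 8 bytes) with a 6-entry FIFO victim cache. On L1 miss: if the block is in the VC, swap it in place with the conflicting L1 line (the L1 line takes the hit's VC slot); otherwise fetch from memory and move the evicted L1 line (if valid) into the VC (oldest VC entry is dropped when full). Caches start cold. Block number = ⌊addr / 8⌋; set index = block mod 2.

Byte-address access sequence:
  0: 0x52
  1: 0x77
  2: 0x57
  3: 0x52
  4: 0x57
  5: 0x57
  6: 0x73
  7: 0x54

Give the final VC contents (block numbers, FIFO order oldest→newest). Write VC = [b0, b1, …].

VC = [14]

  [0] addr=0x52 blk=10 s=0: MISS | VC []
  [1] addr=0x77 blk=14 s=0: MISS | VC [10]
  [2] addr=0x57 blk=10 s=0: VC-HIT | VC [14]
  [3] addr=0x52 blk=10 s=0: L1-HIT | VC [14]
  [4] addr=0x57 blk=10 s=0: L1-HIT | VC [14]
  [5] addr=0x57 blk=10 s=0: L1-HIT | VC [14]
  [6] addr=0x73 blk=14 s=0: VC-HIT | VC [10]
  [7] addr=0x54 blk=10 s=0: VC-HIT | VC [14]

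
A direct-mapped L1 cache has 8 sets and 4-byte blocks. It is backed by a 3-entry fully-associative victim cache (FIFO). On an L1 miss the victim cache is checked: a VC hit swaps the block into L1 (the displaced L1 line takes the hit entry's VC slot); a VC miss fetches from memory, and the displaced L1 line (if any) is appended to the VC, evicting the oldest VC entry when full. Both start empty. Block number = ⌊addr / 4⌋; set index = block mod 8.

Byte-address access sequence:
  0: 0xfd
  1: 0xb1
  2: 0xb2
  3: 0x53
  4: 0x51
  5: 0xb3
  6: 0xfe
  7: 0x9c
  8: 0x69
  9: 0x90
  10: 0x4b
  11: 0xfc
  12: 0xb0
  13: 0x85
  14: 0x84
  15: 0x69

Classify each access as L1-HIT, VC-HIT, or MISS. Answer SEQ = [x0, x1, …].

0: 0xfd (blk 63, set 7) → MISS  vc=[]
1: 0xb1 (blk 44, set 4) → MISS  vc=[]
2: 0xb2 (blk 44, set 4) → L1-HIT  vc=[]
3: 0x53 (blk 20, set 4) → MISS  vc=[44]
4: 0x51 (blk 20, set 4) → L1-HIT  vc=[44]
5: 0xb3 (blk 44, set 4) → VC-HIT  vc=[20]
6: 0xfe (blk 63, set 7) → L1-HIT  vc=[20]
7: 0x9c (blk 39, set 7) → MISS  vc=[20, 63]
8: 0x69 (blk 26, set 2) → MISS  vc=[20, 63]
9: 0x90 (blk 36, set 4) → MISS  vc=[20, 63, 44]
10: 0x4b (blk 18, set 2) → MISS  vc=[63, 44, 26]
11: 0xfc (blk 63, set 7) → VC-HIT  vc=[39, 44, 26]
12: 0xb0 (blk 44, set 4) → VC-HIT  vc=[39, 36, 26]
13: 0x85 (blk 33, set 1) → MISS  vc=[39, 36, 26]
14: 0x84 (blk 33, set 1) → L1-HIT  vc=[39, 36, 26]
15: 0x69 (blk 26, set 2) → VC-HIT  vc=[39, 36, 18]

SEQ = [MISS, MISS, L1-HIT, MISS, L1-HIT, VC-HIT, L1-HIT, MISS, MISS, MISS, MISS, VC-HIT, VC-HIT, MISS, L1-HIT, VC-HIT]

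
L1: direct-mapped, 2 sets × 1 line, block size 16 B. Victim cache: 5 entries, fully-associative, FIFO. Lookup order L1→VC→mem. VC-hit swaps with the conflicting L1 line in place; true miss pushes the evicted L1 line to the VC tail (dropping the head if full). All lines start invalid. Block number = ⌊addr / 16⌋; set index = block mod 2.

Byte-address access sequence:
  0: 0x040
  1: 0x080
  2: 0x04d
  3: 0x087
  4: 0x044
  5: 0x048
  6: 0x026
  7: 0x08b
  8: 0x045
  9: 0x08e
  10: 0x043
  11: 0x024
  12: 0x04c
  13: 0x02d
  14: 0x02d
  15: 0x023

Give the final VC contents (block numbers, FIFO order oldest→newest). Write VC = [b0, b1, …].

0: 0x40 (blk 4, set 0) → MISS  vc=[]
1: 0x80 (blk 8, set 0) → MISS  vc=[4]
2: 0x4d (blk 4, set 0) → VC-HIT  vc=[8]
3: 0x87 (blk 8, set 0) → VC-HIT  vc=[4]
4: 0x44 (blk 4, set 0) → VC-HIT  vc=[8]
5: 0x48 (blk 4, set 0) → L1-HIT  vc=[8]
6: 0x26 (blk 2, set 0) → MISS  vc=[8, 4]
7: 0x8b (blk 8, set 0) → VC-HIT  vc=[2, 4]
8: 0x45 (blk 4, set 0) → VC-HIT  vc=[2, 8]
9: 0x8e (blk 8, set 0) → VC-HIT  vc=[2, 4]
10: 0x43 (blk 4, set 0) → VC-HIT  vc=[2, 8]
11: 0x24 (blk 2, set 0) → VC-HIT  vc=[4, 8]
12: 0x4c (blk 4, set 0) → VC-HIT  vc=[2, 8]
13: 0x2d (blk 2, set 0) → VC-HIT  vc=[4, 8]
14: 0x2d (blk 2, set 0) → L1-HIT  vc=[4, 8]
15: 0x23 (blk 2, set 0) → L1-HIT  vc=[4, 8]

VC = [4, 8]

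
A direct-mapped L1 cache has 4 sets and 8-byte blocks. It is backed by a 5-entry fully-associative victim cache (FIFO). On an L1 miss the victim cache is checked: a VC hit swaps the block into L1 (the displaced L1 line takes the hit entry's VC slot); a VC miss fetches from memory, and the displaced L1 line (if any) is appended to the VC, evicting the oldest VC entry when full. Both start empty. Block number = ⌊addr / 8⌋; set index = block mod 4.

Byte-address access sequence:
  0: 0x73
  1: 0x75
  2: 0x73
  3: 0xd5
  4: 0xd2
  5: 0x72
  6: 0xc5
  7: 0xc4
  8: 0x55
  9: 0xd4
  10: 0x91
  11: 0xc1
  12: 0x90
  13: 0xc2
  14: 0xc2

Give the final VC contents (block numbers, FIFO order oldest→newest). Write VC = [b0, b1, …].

#0 0x73→b14/s2 MISS; vc=[]
#1 0x75→b14/s2 L1-HIT; vc=[]
#2 0x73→b14/s2 L1-HIT; vc=[]
#3 0xd5→b26/s2 MISS; vc=[14]
#4 0xd2→b26/s2 L1-HIT; vc=[14]
#5 0x72→b14/s2 VC-HIT; vc=[26]
#6 0xc5→b24/s0 MISS; vc=[26]
#7 0xc4→b24/s0 L1-HIT; vc=[26]
#8 0x55→b10/s2 MISS; vc=[26,14]
#9 0xd4→b26/s2 VC-HIT; vc=[10,14]
#10 0x91→b18/s2 MISS; vc=[10,14,26]
#11 0xc1→b24/s0 L1-HIT; vc=[10,14,26]
#12 0x90→b18/s2 L1-HIT; vc=[10,14,26]
#13 0xc2→b24/s0 L1-HIT; vc=[10,14,26]
#14 0xc2→b24/s0 L1-HIT; vc=[10,14,26]

VC = [10, 14, 26]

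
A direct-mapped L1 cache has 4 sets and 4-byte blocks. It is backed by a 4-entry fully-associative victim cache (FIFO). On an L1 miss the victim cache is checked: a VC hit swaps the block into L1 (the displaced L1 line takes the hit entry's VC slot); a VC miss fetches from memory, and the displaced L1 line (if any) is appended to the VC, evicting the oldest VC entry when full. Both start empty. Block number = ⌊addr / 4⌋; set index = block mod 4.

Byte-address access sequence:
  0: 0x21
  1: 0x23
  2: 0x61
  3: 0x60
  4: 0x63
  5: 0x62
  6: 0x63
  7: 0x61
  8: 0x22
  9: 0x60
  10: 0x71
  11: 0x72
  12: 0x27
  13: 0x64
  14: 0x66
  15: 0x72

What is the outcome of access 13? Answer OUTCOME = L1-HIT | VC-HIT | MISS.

#0 0x21→b8/s0 MISS; vc=[]
#1 0x23→b8/s0 L1-HIT; vc=[]
#2 0x61→b24/s0 MISS; vc=[8]
#3 0x60→b24/s0 L1-HIT; vc=[8]
#4 0x63→b24/s0 L1-HIT; vc=[8]
#5 0x62→b24/s0 L1-HIT; vc=[8]
#6 0x63→b24/s0 L1-HIT; vc=[8]
#7 0x61→b24/s0 L1-HIT; vc=[8]
#8 0x22→b8/s0 VC-HIT; vc=[24]
#9 0x60→b24/s0 VC-HIT; vc=[8]
#10 0x71→b28/s0 MISS; vc=[8,24]
#11 0x72→b28/s0 L1-HIT; vc=[8,24]
#12 0x27→b9/s1 MISS; vc=[8,24]
#13 0x64→b25/s1 MISS; vc=[8,24,9]
#14 0x66→b25/s1 L1-HIT; vc=[8,24,9]
#15 0x72→b28/s0 L1-HIT; vc=[8,24,9]

OUTCOME = MISS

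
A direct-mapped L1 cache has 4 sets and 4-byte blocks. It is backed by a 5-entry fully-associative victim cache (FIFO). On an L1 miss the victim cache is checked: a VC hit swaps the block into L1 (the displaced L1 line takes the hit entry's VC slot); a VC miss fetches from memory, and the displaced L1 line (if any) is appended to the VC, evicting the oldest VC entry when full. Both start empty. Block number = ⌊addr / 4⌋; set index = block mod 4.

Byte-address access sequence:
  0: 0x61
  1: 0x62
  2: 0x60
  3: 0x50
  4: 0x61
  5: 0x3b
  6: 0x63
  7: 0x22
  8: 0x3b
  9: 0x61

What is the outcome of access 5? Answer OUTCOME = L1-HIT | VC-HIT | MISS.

#0 0x61→b24/s0 MISS; vc=[]
#1 0x62→b24/s0 L1-HIT; vc=[]
#2 0x60→b24/s0 L1-HIT; vc=[]
#3 0x50→b20/s0 MISS; vc=[24]
#4 0x61→b24/s0 VC-HIT; vc=[20]
#5 0x3b→b14/s2 MISS; vc=[20]
#6 0x63→b24/s0 L1-HIT; vc=[20]
#7 0x22→b8/s0 MISS; vc=[20,24]
#8 0x3b→b14/s2 L1-HIT; vc=[20,24]
#9 0x61→b24/s0 VC-HIT; vc=[20,8]

OUTCOME = MISS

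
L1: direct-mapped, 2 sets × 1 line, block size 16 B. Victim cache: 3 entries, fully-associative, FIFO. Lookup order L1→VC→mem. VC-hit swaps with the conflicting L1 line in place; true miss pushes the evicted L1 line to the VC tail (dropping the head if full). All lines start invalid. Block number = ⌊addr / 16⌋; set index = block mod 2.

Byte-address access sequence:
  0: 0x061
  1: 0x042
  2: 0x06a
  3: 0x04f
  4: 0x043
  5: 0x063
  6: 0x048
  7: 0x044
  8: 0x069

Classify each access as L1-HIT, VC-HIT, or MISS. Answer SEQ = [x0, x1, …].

  [0] addr=0x61 blk=6 s=0: MISS | VC []
  [1] addr=0x42 blk=4 s=0: MISS | VC [6]
  [2] addr=0x6a blk=6 s=0: VC-HIT | VC [4]
  [3] addr=0x4f blk=4 s=0: VC-HIT | VC [6]
  [4] addr=0x43 blk=4 s=0: L1-HIT | VC [6]
  [5] addr=0x63 blk=6 s=0: VC-HIT | VC [4]
  [6] addr=0x48 blk=4 s=0: VC-HIT | VC [6]
  [7] addr=0x44 blk=4 s=0: L1-HIT | VC [6]
  [8] addr=0x69 blk=6 s=0: VC-HIT | VC [4]

SEQ = [MISS, MISS, VC-HIT, VC-HIT, L1-HIT, VC-HIT, VC-HIT, L1-HIT, VC-HIT]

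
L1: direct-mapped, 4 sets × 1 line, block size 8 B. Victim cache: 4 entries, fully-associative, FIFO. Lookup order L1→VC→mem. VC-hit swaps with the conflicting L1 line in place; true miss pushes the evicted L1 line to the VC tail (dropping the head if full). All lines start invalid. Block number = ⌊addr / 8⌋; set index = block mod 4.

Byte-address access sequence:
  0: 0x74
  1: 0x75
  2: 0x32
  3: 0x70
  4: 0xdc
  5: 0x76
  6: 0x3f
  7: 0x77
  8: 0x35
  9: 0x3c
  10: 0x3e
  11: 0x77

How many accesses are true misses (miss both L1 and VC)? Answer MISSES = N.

  [0] addr=0x74 blk=14 s=2: MISS | VC []
  [1] addr=0x75 blk=14 s=2: L1-HIT | VC []
  [2] addr=0x32 blk=6 s=2: MISS | VC [14]
  [3] addr=0x70 blk=14 s=2: VC-HIT | VC [6]
  [4] addr=0xdc blk=27 s=3: MISS | VC [6]
  [5] addr=0x76 blk=14 s=2: L1-HIT | VC [6]
  [6] addr=0x3f blk=7 s=3: MISS | VC [6, 27]
  [7] addr=0x77 blk=14 s=2: L1-HIT | VC [6, 27]
  [8] addr=0x35 blk=6 s=2: VC-HIT | VC [14, 27]
  [9] addr=0x3c blk=7 s=3: L1-HIT | VC [14, 27]
  [10] addr=0x3e blk=7 s=3: L1-HIT | VC [14, 27]
  [11] addr=0x77 blk=14 s=2: VC-HIT | VC [6, 27]

MISSES = 4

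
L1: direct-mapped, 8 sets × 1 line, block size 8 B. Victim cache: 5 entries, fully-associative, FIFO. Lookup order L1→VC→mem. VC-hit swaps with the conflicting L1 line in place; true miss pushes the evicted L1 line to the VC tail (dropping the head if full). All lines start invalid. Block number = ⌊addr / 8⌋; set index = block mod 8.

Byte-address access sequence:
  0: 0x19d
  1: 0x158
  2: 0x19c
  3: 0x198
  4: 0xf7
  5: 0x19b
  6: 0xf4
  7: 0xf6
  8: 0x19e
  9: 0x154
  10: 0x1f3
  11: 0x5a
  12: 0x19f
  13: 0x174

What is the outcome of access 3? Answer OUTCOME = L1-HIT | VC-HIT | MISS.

OUTCOME = L1-HIT

#0 0x19d→b51/s3 MISS; vc=[]
#1 0x158→b43/s3 MISS; vc=[51]
#2 0x19c→b51/s3 VC-HIT; vc=[43]
#3 0x198→b51/s3 L1-HIT; vc=[43]
#4 0xf7→b30/s6 MISS; vc=[43]
#5 0x19b→b51/s3 L1-HIT; vc=[43]
#6 0xf4→b30/s6 L1-HIT; vc=[43]
#7 0xf6→b30/s6 L1-HIT; vc=[43]
#8 0x19e→b51/s3 L1-HIT; vc=[43]
#9 0x154→b42/s2 MISS; vc=[43]
#10 0x1f3→b62/s6 MISS; vc=[43,30]
#11 0x5a→b11/s3 MISS; vc=[43,30,51]
#12 0x19f→b51/s3 VC-HIT; vc=[43,30,11]
#13 0x174→b46/s6 MISS; vc=[43,30,11,62]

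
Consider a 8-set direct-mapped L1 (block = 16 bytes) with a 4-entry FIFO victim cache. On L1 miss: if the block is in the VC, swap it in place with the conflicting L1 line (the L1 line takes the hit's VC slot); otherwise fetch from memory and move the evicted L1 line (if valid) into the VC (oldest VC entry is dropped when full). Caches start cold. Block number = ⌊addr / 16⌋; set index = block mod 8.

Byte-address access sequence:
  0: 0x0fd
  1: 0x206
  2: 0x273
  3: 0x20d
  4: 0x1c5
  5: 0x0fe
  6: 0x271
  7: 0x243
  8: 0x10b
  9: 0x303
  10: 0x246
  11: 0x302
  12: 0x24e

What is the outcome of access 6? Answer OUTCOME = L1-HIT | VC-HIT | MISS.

OUTCOME = VC-HIT

0: 0xfd (blk 15, set 7) → MISS  vc=[]
1: 0x206 (blk 32, set 0) → MISS  vc=[]
2: 0x273 (blk 39, set 7) → MISS  vc=[15]
3: 0x20d (blk 32, set 0) → L1-HIT  vc=[15]
4: 0x1c5 (blk 28, set 4) → MISS  vc=[15]
5: 0xfe (blk 15, set 7) → VC-HIT  vc=[39]
6: 0x271 (blk 39, set 7) → VC-HIT  vc=[15]
7: 0x243 (blk 36, set 4) → MISS  vc=[15, 28]
8: 0x10b (blk 16, set 0) → MISS  vc=[15, 28, 32]
9: 0x303 (blk 48, set 0) → MISS  vc=[15, 28, 32, 16]
10: 0x246 (blk 36, set 4) → L1-HIT  vc=[15, 28, 32, 16]
11: 0x302 (blk 48, set 0) → L1-HIT  vc=[15, 28, 32, 16]
12: 0x24e (blk 36, set 4) → L1-HIT  vc=[15, 28, 32, 16]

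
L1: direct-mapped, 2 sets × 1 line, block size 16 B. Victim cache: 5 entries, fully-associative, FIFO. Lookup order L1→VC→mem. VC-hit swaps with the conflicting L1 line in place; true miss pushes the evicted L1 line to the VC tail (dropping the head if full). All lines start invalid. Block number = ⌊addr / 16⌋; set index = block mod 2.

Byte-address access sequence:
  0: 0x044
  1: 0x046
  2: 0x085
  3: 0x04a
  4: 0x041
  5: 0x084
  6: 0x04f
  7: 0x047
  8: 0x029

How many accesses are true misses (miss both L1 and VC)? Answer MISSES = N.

0: 0x44 (blk 4, set 0) → MISS  vc=[]
1: 0x46 (blk 4, set 0) → L1-HIT  vc=[]
2: 0x85 (blk 8, set 0) → MISS  vc=[4]
3: 0x4a (blk 4, set 0) → VC-HIT  vc=[8]
4: 0x41 (blk 4, set 0) → L1-HIT  vc=[8]
5: 0x84 (blk 8, set 0) → VC-HIT  vc=[4]
6: 0x4f (blk 4, set 0) → VC-HIT  vc=[8]
7: 0x47 (blk 4, set 0) → L1-HIT  vc=[8]
8: 0x29 (blk 2, set 0) → MISS  vc=[8, 4]

MISSES = 3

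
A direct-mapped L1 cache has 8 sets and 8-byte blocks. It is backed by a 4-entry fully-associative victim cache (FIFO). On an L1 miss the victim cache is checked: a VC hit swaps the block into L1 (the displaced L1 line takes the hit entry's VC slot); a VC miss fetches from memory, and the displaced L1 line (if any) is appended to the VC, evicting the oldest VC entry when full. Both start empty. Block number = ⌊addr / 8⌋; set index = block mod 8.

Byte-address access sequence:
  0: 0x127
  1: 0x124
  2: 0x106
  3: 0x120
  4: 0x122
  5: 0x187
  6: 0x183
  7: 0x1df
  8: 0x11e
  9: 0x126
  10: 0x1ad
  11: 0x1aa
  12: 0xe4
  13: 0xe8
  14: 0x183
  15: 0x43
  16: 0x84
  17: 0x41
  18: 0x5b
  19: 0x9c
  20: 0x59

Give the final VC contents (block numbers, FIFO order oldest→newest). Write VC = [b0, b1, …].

#0 0x127→b36/s4 MISS; vc=[]
#1 0x124→b36/s4 L1-HIT; vc=[]
#2 0x106→b32/s0 MISS; vc=[]
#3 0x120→b36/s4 L1-HIT; vc=[]
#4 0x122→b36/s4 L1-HIT; vc=[]
#5 0x187→b48/s0 MISS; vc=[32]
#6 0x183→b48/s0 L1-HIT; vc=[32]
#7 0x1df→b59/s3 MISS; vc=[32]
#8 0x11e→b35/s3 MISS; vc=[32,59]
#9 0x126→b36/s4 L1-HIT; vc=[32,59]
#10 0x1ad→b53/s5 MISS; vc=[32,59]
#11 0x1aa→b53/s5 L1-HIT; vc=[32,59]
#12 0xe4→b28/s4 MISS; vc=[32,59,36]
#13 0xe8→b29/s5 MISS; vc=[32,59,36,53]
#14 0x183→b48/s0 L1-HIT; vc=[32,59,36,53]
#15 0x43→b8/s0 MISS; vc=[59,36,53,48]
#16 0x84→b16/s0 MISS; vc=[36,53,48,8]
#17 0x41→b8/s0 VC-HIT; vc=[36,53,48,16]
#18 0x5b→b11/s3 MISS; vc=[53,48,16,35]
#19 0x9c→b19/s3 MISS; vc=[48,16,35,11]
#20 0x59→b11/s3 VC-HIT; vc=[48,16,35,19]

VC = [48, 16, 35, 19]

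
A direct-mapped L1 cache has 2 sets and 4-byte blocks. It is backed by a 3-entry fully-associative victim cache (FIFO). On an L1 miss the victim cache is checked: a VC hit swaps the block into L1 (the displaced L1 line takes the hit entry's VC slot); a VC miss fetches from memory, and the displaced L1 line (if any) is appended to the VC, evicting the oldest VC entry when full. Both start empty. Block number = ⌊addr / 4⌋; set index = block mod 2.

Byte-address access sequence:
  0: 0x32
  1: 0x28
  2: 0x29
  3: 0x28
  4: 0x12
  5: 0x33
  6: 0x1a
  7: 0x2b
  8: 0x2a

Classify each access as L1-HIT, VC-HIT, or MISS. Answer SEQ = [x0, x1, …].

  [0] addr=0x32 blk=12 s=0: MISS | VC []
  [1] addr=0x28 blk=10 s=0: MISS | VC [12]
  [2] addr=0x29 blk=10 s=0: L1-HIT | VC [12]
  [3] addr=0x28 blk=10 s=0: L1-HIT | VC [12]
  [4] addr=0x12 blk=4 s=0: MISS | VC [12, 10]
  [5] addr=0x33 blk=12 s=0: VC-HIT | VC [4, 10]
  [6] addr=0x1a blk=6 s=0: MISS | VC [4, 10, 12]
  [7] addr=0x2b blk=10 s=0: VC-HIT | VC [4, 6, 12]
  [8] addr=0x2a blk=10 s=0: L1-HIT | VC [4, 6, 12]

SEQ = [MISS, MISS, L1-HIT, L1-HIT, MISS, VC-HIT, MISS, VC-HIT, L1-HIT]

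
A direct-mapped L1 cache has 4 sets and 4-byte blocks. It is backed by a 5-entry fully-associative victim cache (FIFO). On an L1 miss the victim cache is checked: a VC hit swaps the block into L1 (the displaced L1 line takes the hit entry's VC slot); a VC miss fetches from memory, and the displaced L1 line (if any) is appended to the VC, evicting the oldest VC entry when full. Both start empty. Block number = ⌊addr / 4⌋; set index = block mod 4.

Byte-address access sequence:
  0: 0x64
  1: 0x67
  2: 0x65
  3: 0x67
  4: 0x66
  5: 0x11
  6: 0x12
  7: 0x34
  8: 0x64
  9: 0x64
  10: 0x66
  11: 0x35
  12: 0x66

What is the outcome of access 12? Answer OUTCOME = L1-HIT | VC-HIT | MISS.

OUTCOME = VC-HIT

  [0] addr=0x64 blk=25 s=1: MISS | VC []
  [1] addr=0x67 blk=25 s=1: L1-HIT | VC []
  [2] addr=0x65 blk=25 s=1: L1-HIT | VC []
  [3] addr=0x67 blk=25 s=1: L1-HIT | VC []
  [4] addr=0x66 blk=25 s=1: L1-HIT | VC []
  [5] addr=0x11 blk=4 s=0: MISS | VC []
  [6] addr=0x12 blk=4 s=0: L1-HIT | VC []
  [7] addr=0x34 blk=13 s=1: MISS | VC [25]
  [8] addr=0x64 blk=25 s=1: VC-HIT | VC [13]
  [9] addr=0x64 blk=25 s=1: L1-HIT | VC [13]
  [10] addr=0x66 blk=25 s=1: L1-HIT | VC [13]
  [11] addr=0x35 blk=13 s=1: VC-HIT | VC [25]
  [12] addr=0x66 blk=25 s=1: VC-HIT | VC [13]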